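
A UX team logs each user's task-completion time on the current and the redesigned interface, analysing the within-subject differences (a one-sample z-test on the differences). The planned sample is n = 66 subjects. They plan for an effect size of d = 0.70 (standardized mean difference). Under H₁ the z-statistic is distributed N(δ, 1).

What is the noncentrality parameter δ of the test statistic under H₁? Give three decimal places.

δ ≈ 5.687

δ = d·√n = 0.70 × √66 = 5.6868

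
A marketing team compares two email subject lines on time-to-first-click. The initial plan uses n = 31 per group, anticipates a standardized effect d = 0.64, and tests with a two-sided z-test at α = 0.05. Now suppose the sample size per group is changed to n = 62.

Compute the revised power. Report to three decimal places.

Power ≈ 0.946

With n = 62 per group: δ = d·√(n/2) = 0.64 × √(62/2) = 3.5634. Critical value z_{0.025} = 1.960.
Revised power = Φ(δ − 1.960) + Φ(−δ − 1.960) = Φ(1.603) + Φ(-5.523) = 0.9456 + 0.0000 = 0.9456.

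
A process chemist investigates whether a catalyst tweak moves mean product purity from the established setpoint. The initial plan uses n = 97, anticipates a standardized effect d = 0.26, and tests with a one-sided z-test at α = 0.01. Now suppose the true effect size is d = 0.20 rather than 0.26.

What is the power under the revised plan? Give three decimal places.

Power ≈ 0.361

With d = 0.20: δ = d·√n = 0.20 × √97 = 1.9698. Critical value z_{0.01} = 2.326.
Revised power = Φ(δ − 2.326) = Φ(-0.357) = 0.3607.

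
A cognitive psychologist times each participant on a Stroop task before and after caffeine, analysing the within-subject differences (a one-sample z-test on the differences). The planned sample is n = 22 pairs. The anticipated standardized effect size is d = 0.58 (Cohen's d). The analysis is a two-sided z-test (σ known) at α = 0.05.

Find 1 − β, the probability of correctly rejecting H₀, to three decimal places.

Power ≈ 0.777

Noncentrality parameter: δ = d·√n = 0.58 × √22 = 2.7204
Critical value for a two-sided test at α = 0.05: z_{α/2} = 1.960.
Power = Φ(δ − 1.960) + Φ(−δ − 1.960) = Φ(0.760) + Φ(-4.680) = 0.7765 + 0.0000 = 0.7765.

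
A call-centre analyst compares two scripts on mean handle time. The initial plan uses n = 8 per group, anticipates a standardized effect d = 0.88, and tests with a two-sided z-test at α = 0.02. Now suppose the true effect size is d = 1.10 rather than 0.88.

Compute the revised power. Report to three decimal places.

Power ≈ 0.450

With d = 1.10: δ = d·√(n/2) = 1.10 × √(8/2) = 2.2000. Critical value z_{0.01} = 2.326.
Revised power = Φ(δ − 2.326) + Φ(−δ − 2.326) = Φ(-0.126) + Φ(-4.526) = 0.4497 + 0.0000 = 0.4497.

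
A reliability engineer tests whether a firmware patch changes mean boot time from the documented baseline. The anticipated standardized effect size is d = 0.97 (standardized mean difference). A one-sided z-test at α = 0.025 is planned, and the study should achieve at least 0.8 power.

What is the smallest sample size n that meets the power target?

n = 9

For power 0.8 need Φ(δ − z_{0.025}) = 0.8, so δ = z_{0.025} + z_{0.20} = 1.960 + 0.842 = 2.802.
δ = d·√n ⇒ n = (δ/d)² = (2.802 / 0.97)² = 8.34.
Rounding up, n = 9.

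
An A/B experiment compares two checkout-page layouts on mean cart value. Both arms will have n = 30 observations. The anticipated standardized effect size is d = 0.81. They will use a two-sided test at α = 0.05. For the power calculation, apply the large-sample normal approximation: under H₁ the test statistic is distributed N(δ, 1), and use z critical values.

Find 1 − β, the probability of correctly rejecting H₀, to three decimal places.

Noncentrality parameter: δ = d·√(n/2) = 0.81 × √(30/2) = 3.1371
Two-sided α = 0.05 → critical value z_{0.025} = 1.960.
Power = Φ(δ − 1.960) + Φ(−δ − 1.960) = Φ(1.177) + Φ(-5.097) = 0.8804 + 0.0000 = 0.8804.

Power ≈ 0.880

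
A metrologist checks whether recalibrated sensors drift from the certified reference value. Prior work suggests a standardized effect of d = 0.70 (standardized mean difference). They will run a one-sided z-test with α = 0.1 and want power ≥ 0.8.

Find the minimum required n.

For power 0.8 need Φ(δ − z_{0.1}) = 0.8, so δ = z_{0.1} + z_{0.20} = 1.282 + 0.842 = 2.123.
δ = d·√n ⇒ n = (δ/d)² = (2.123 / 0.70)² = 9.20.
Round up to the next whole unit.

n = 10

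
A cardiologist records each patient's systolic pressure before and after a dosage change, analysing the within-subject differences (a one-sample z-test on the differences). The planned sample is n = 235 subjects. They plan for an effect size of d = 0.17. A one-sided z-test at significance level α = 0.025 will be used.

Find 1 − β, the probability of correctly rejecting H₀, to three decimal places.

Power ≈ 0.741

Noncentrality parameter: δ = d·√n = 0.17 × √235 = 2.6061
One-sided α = 0.025 → critical value z_{0.025} = 1.960.
Power = Φ(δ − 1.960) = Φ(0.646) = 0.7409.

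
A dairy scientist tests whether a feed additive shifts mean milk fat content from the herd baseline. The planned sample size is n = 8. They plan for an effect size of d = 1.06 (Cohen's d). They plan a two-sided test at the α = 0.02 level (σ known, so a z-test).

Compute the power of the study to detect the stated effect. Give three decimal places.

Power ≈ 0.749

Noncentrality parameter: δ = d·√n = 1.06 × √8 = 2.9981
Two-sided α = 0.02 → critical value z_{0.01} = 2.326.
Power = Φ(δ − 2.326) + Φ(−δ − 2.326) = Φ(0.672) + Φ(-5.324) = 0.7491 + 0.0000 = 0.7491.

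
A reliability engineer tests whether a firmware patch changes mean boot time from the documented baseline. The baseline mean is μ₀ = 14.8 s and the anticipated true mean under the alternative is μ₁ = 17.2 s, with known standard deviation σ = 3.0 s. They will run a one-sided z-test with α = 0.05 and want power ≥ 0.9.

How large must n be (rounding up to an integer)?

Standardized effect: d = |μ₁ − μ₀| / σ = |17.2 − 14.8| / 3.0 = 0.8000
Set Φ(δ − 1.645) = 0.9; then δ − 1.645 = Φ⁻¹(0.9) = 1.282, giving δ = 2.926.
δ = d·√n ⇒ n = (δ/d)² = (2.926 / 0.8000)² = 13.38.
Rounding up, n = 14.

n = 14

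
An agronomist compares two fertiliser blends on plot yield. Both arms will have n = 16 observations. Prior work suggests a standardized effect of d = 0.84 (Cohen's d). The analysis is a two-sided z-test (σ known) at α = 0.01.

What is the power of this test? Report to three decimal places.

Power ≈ 0.421

Noncentrality parameter: δ = d·√(n/2) = 0.84 × √(16/2) = 2.3759
Critical value for a two-sided test at α = 0.01: z_{α/2} = 2.576.
Power = Φ(δ − 2.576) + Φ(−δ − 2.576) = Φ(-0.200) + Φ(-4.952) = 0.4208 + 0.0000 = 0.4208.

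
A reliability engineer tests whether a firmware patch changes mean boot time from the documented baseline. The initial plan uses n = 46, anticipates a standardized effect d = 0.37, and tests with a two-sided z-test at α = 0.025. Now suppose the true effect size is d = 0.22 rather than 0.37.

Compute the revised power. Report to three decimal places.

With d = 0.22: δ = d·√n = 0.22 × √46 = 1.4921. Critical value z_{0.0125} = 2.241.
Revised power = Φ(δ − 2.241) + Φ(−δ − 2.241) = Φ(-0.749) + Φ(-3.734) = 0.2268 + 0.0001 = 0.2269.

Power ≈ 0.227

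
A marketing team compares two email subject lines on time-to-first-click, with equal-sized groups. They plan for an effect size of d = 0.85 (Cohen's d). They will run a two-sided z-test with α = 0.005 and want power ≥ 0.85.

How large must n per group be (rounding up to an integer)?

n = 41 per group

For power 0.85 need Φ(δ − z_{0.0025}) = 0.85, so δ = z_{0.0025} + z_{0.15} = 2.807 + 1.036 = 3.843.
(For δ > 0 the lower-tail rejection region contributes negligibly to power, so the one-term inversion is standard.)
δ = d·√(n/2) ⇒ n = 2(δ/d)² = 2 × (3.843 / 0.85)² = 40.89.
Round up to the next whole unit.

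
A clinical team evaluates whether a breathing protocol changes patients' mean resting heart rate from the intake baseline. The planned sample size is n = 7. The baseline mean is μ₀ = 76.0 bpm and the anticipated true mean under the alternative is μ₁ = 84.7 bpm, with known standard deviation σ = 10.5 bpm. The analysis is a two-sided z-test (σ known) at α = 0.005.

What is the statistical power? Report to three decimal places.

Power ≈ 0.269

Standardized effect: d = |μ₁ − μ₀| / σ = |84.7 − 76.0| / 10.5 = 0.8286
Noncentrality parameter: δ = d·√n = 0.8286 × √7 = 2.1922
Two-sided α = 0.005 → critical value z_{0.0025} = 2.807.
Power = Φ(δ − 2.807) + Φ(−δ − 2.807) = Φ(-0.615) + Φ(-4.999) = 0.2693 + 0.0000 = 0.2693.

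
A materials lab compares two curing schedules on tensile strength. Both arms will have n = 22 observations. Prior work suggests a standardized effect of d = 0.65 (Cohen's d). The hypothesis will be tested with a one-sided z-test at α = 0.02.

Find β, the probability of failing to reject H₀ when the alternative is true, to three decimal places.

Noncentrality parameter: λ = d·√(n/2) = 0.65 × √(22/2) = 2.1558
Critical value for a one-sided test at α = 0.02: z_α = 2.054.
Power = Φ(λ − 2.054) = Φ(0.102) = 0.5406.
Type II error: β = 1 − power = 1 − 0.5406 = 0.4594.

β ≈ 0.459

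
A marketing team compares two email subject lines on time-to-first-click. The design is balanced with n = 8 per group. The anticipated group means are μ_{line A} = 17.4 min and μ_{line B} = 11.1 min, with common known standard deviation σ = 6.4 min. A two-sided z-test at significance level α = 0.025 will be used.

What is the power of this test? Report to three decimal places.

Power ≈ 0.393

Standardized effect: d = |μ_{line A} − μ_{line B}| / σ = |17.4 − 11.1| / 6.4 = 0.9844
Noncentrality parameter: δ = d·√(n/2) = 0.9844 × √(8/2) = 1.9687
Critical value for a two-sided test at α = 0.025: z_{α/2} = 2.241.
Power = Φ(δ − 2.241) + Φ(−δ − 2.241) = Φ(-0.273) + Φ(-4.210) = 0.3926 + 0.0000 = 0.3926.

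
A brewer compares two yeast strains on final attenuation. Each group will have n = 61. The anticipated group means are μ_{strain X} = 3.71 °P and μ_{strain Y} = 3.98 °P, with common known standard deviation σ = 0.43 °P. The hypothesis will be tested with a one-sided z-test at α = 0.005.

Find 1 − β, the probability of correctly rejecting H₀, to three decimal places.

Standardized effect: d = |μ_{strain X} − μ_{strain Y}| / σ = |3.71 − 3.98| / 0.43 = 0.6279
Noncentrality parameter: δ = d·√(n/2) = 0.6279 × √(61/2) = 3.4677
Critical value for a one-sided test at α = 0.005: z_α = 2.576.
Power = P(Z > 2.576 − δ) = Φ(0.892) = 0.8138.

Power ≈ 0.814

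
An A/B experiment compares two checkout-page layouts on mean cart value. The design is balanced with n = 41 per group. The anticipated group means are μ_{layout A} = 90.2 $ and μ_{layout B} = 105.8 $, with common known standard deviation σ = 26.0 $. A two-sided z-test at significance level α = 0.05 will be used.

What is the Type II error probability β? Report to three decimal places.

β ≈ 0.225

Standardized effect: d = |μ_{layout A} − μ_{layout B}| / σ = |90.2 − 105.8| / 26.0 = 0.6000
Noncentrality parameter: δ = d·√(n/2) = 0.6000 × √(41/2) = 2.7166
Critical value for a two-sided test at α = 0.05: z_{α/2} = 1.960.
Power = Φ(δ − 1.960) + Φ(−δ − 1.960) = Φ(0.757) + Φ(-4.677) = 0.7754 + 0.0000 = 0.7754.
Type II error: β = 1 − power = 1 − 0.7754 = 0.2246.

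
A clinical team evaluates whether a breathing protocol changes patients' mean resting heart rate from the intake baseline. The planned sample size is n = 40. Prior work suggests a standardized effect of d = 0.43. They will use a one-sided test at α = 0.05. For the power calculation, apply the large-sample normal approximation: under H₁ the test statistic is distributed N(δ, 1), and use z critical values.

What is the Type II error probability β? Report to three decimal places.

Noncentrality parameter: δ = d·√n = 0.43 × √40 = 2.7196
Critical value for a one-sided test at α = 0.05: z_α = 1.645.
Power = Φ(δ − 1.645) = Φ(1.075) = 0.8587.
Type II error: β = 1 − power = 1 − 0.8587 = 0.1413.

β ≈ 0.141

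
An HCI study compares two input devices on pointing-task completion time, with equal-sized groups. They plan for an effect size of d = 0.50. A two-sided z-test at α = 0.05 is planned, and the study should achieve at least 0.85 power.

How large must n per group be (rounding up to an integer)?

n = 72 per group

For power 0.85 need Φ(δ − z_{0.025}) = 0.85, so δ = z_{0.025} + z_{0.15} = 1.960 + 1.036 = 2.996.
(Ignoring the negligible lower-tail rejection probability gives the usual closed-form inversion.)
δ = d·√(n/2) ⇒ n = 2(δ/d)² = 2 × (2.996 / 0.50)² = 71.83.
Round up to the next whole unit.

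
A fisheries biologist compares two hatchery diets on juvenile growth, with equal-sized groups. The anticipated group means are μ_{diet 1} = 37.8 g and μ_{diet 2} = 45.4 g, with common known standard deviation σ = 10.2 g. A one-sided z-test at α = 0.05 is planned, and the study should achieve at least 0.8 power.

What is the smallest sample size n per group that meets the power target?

Standardized effect: d = |μ_{diet 1} − μ_{diet 2}| / σ = |37.8 − 45.4| / 10.2 = 0.7451
For power 0.8 need Φ(δ − z_{0.05}) = 0.8, so δ = z_{0.05} + z_{0.20} = 1.645 + 0.842 = 2.486.
δ = d·√(n/2) ⇒ n = 2(δ/d)² = 2 × (2.486 / 0.7451)² = 22.27.
Round up to the next whole unit.

n = 23 per group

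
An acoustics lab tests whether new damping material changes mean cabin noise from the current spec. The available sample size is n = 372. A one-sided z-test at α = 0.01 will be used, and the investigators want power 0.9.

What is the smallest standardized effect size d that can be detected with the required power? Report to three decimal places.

d ≈ 0.187

Required noncentrality: δ = z_{0.01} + z_{0.10} = 2.326 + 1.282 = 3.608.
δ = d·√n ⇒ d = δ/√n = 3.608/√372 = 0.1871.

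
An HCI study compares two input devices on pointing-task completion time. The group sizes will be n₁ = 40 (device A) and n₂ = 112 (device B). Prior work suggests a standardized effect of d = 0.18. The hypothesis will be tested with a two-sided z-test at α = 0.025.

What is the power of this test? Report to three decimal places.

Power ≈ 0.104

Noncentrality parameter: δ = d / √(1/n₁ + 1/n₂) = 0.18 / √(1/40 + 1/112) = 0.9772
Two-sided α = 0.025 → critical value z_{0.0125} = 2.241.
Power = Φ(δ − 2.241) + Φ(−δ − 2.241) = Φ(-1.264) + Φ(-3.219) = 0.1031 + 0.0006 = 0.1037.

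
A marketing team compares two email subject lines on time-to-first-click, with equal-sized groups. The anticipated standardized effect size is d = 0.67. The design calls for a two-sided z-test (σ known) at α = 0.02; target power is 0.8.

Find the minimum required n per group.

Set Φ(δ − 2.326) = 0.8; then δ − 2.326 = Φ⁻¹(0.8) = 0.842, giving δ = 3.168.
(Ignoring the negligible lower-tail rejection probability gives the usual closed-form inversion.)
δ = d·√(n/2) ⇒ n = 2(δ/d)² = 2 × (3.168 / 0.67)² = 44.71.
Round up to the next whole unit.

n = 45 per group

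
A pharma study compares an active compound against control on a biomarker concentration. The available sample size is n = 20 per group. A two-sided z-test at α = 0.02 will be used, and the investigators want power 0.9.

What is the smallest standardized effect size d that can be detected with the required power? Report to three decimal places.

Need Φ(δ − 2.326) = 0.9, so δ = 2.326 + 1.282 = 3.608.
(The second rejection-region term Φ(−δ − z_{α/2}) is negligible and dropped.)
δ = d·√(n/2) ⇒ d = δ/√(n/2) = 3.608/√(20/2) = 1.1409.

d ≈ 1.141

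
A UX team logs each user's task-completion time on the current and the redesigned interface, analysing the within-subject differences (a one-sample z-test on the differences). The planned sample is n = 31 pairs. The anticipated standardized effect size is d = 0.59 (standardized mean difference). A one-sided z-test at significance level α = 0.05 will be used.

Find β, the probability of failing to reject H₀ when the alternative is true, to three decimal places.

β ≈ 0.050

Noncentrality parameter: δ = d·√n = 0.59 × √31 = 3.2850
Critical value for a one-sided test at α = 0.05: z_α = 1.645.
Power = Φ(δ − 1.645) = Φ(1.640) = 0.9495.
Type II error: β = 1 − power = 1 − 0.9495 = 0.0505.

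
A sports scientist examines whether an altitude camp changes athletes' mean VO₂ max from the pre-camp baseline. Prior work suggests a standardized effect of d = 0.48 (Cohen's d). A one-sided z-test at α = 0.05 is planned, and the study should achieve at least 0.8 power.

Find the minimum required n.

n = 27

Set Φ(δ − 1.645) = 0.8; then δ − 1.645 = Φ⁻¹(0.8) = 0.842, giving δ = 2.486.
δ = d·√n ⇒ n = (δ/d)² = (2.486 / 0.48)² = 26.83.
Rounding up, n = 27.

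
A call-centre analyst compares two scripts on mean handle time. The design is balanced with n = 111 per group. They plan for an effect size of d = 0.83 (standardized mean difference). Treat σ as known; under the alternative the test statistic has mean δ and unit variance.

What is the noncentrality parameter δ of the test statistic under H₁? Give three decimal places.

δ ≈ 6.183

δ = d·√(n/2) = 0.83 × √(111/2) = 6.1834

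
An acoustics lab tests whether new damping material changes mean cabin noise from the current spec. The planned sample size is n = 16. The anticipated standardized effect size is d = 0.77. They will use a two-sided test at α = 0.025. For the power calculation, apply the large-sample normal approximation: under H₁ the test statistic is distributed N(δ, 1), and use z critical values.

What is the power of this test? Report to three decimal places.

Power ≈ 0.799

Noncentrality parameter: δ = d·√n = 0.77 × √16 = 3.0800
Two-sided α = 0.025 → critical value z_{0.0125} = 2.241.
Power = Φ(δ − 2.241) + Φ(−δ − 2.241) = Φ(0.839) + Φ(-5.321) = 0.7992 + 0.0000 = 0.7992.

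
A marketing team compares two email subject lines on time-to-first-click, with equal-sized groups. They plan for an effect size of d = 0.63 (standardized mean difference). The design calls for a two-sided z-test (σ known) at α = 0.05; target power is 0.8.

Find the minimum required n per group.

n = 40 per group

For power 0.8 need Φ(δ − z_{0.025}) = 0.8, so δ = z_{0.025} + z_{0.20} = 1.960 + 0.842 = 2.802.
(For δ > 0 the lower-tail rejection region contributes negligibly to power, so the one-term inversion is standard.)
δ = d·√(n/2) ⇒ n = 2(δ/d)² = 2 × (2.802 / 0.63)² = 39.55.
Round up to the next whole unit.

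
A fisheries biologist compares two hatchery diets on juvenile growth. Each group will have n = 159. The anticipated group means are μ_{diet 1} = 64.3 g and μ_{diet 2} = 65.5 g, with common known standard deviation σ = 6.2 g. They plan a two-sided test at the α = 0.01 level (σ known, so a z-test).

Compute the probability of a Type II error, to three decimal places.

Standardized effect: d = |μ_{diet 1} − μ_{diet 2}| / σ = |64.3 − 65.5| / 6.2 = 0.1935
Noncentrality parameter: λ = d·√(n/2) = 0.1935 × √(159/2) = 1.7257
Two-sided α = 0.01 → critical value z_{0.005} = 2.576.
Power = Φ(λ − 2.576) + Φ(−λ − 2.576) = Φ(-0.850) + Φ(-4.302) = 0.1976 + 0.0000 = 0.1976.
Type II error: β = 1 − power = 1 − 0.1976 = 0.8024.

β ≈ 0.802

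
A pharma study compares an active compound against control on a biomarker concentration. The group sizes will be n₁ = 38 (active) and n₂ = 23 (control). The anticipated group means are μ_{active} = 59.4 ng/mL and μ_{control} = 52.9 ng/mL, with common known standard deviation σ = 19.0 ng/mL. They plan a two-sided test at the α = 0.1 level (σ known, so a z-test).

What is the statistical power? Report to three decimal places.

Standardized effect: d = |μ_{active} − μ_{control}| / σ = |59.4 − 52.9| / 19.0 = 0.3421
Noncentrality parameter: δ = d / √(1/n₁ + 1/n₂) = 0.3421 / √(1/38 + 1/23) = 1.2949
Critical value for a two-sided test at α = 0.1: z_{α/2} = 1.645.
Power = Φ(δ − 1.645) + Φ(−δ − 1.645) = Φ(-0.350) + Φ(-2.940) = 0.3632 + 0.0016 = 0.3648.

Power ≈ 0.365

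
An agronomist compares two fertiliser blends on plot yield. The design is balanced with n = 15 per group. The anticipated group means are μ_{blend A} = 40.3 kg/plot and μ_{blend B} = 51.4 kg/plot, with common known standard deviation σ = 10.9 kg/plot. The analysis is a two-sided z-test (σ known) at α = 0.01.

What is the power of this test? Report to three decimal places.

Power ≈ 0.584

Standardized effect: d = |μ_{blend A} − μ_{blend B}| / σ = |40.3 − 51.4| / 10.9 = 1.0183
Noncentrality parameter: δ = d·√(n/2) = 1.0183 × √(15/2) = 2.7889
Critical value for a two-sided test at α = 0.01: z_{α/2} = 2.576.
Power = Φ(δ − 2.576) + Φ(−δ − 2.576) = Φ(0.213) + Φ(-5.365) = 0.5843 + 0.0000 = 0.5843.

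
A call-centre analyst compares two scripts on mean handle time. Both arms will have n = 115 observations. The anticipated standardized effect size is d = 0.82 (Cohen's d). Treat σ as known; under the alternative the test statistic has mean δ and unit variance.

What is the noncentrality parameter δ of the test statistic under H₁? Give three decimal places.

δ = d·√(n/2) = 0.82 × √(115/2) = 6.2180

δ ≈ 6.218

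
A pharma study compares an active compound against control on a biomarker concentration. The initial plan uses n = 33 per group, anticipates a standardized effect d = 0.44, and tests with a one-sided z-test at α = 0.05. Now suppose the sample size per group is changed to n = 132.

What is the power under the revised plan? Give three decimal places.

With n = 132 per group: δ = d·√(n/2) = 0.44 × √(132/2) = 3.5746. Critical value z_{0.05} = 1.645.
Revised power = P(Z > 1.645 − δ) = Φ(1.930) = 0.9732.

Power ≈ 0.973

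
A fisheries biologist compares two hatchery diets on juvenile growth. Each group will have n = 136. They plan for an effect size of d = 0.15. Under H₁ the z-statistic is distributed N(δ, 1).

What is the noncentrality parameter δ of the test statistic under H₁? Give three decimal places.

δ ≈ 1.237

δ = d·√(n/2) = 0.15 × √(136/2) = 1.2369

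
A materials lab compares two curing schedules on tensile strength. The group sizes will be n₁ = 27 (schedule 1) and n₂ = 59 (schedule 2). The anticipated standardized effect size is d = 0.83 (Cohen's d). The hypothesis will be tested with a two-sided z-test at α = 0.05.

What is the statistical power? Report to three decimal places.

Power ≈ 0.947

Noncentrality parameter: δ = d / √(1/n₁ + 1/n₂) = 0.83 / √(1/27 + 1/59) = 3.5722
Critical value for a two-sided test at α = 0.05: z_{α/2} = 1.960.
Power = Φ(δ − 1.960) + Φ(−δ − 1.960) = Φ(1.612) + Φ(-5.532) = 0.9465 + 0.0000 = 0.9465.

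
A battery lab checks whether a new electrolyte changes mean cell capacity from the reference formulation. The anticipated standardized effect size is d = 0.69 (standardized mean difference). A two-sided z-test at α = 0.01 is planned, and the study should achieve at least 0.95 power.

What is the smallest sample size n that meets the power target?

Set Φ(δ − 2.576) = 0.95; then δ − 2.576 = Φ⁻¹(0.95) = 1.645, giving δ = 4.221.
(For δ > 0 the lower-tail rejection region contributes negligibly to power, so the one-term inversion is standard.)
δ = d·√n ⇒ n = (δ/d)² = (4.221 / 0.69)² = 37.42.
Rounding up, n = 38.

n = 38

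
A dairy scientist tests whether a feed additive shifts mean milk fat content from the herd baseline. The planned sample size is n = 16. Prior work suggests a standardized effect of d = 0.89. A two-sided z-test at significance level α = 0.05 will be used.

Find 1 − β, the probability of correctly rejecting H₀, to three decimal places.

Power ≈ 0.945

Noncentrality parameter: δ = d·√n = 0.89 × √16 = 3.5600
Critical value for a two-sided test at α = 0.05: z_{α/2} = 1.960.
Power = Φ(δ − 1.960) + Φ(−δ − 1.960) = Φ(1.600) + Φ(-5.520) = 0.9452 + 0.0000 = 0.9452.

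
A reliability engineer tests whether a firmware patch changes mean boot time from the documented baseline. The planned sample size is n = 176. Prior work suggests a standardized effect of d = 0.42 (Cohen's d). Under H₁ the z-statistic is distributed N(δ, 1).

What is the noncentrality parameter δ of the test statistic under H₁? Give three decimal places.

δ ≈ 5.572

The noncentrality parameter scales effect size by the design's sample-size factor: δ = d·√n = 0.42 × √176 = 5.5719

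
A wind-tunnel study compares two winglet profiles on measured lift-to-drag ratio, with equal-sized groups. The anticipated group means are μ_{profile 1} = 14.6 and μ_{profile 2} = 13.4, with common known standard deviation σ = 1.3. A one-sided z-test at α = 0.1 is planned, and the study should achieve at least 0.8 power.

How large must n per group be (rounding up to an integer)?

Standardized effect: d = |μ_{profile 1} − μ_{profile 2}| / σ = |14.6 − 13.4| / 1.3 = 0.9231
Set Φ(δ − 1.282) = 0.8; then δ − 1.282 = Φ⁻¹(0.8) = 0.842, giving δ = 2.123.
δ = d·√(n/2) ⇒ n = 2(δ/d)² = 2 × (2.123 / 0.9231)² = 10.58.
Round up to the next whole unit.

n = 11 per group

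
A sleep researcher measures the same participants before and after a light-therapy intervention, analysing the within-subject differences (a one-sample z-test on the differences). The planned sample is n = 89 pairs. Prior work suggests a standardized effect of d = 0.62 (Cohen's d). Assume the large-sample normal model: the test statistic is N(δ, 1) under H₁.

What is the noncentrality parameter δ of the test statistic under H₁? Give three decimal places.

The noncentrality parameter scales effect size by the design's sample-size factor: δ = d·√n = 0.62 × √89 = 5.8491

δ ≈ 5.849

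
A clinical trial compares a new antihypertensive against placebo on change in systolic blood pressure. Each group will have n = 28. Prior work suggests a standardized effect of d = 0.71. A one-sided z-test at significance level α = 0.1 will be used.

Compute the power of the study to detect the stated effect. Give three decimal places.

Noncentrality parameter: δ = d·√(n/2) = 0.71 × √(28/2) = 2.6566
Critical value for a one-sided test at α = 0.1: z_α = 1.282.
Power = Φ(δ − 1.282) = Φ(1.375) = 0.9154.

Power ≈ 0.915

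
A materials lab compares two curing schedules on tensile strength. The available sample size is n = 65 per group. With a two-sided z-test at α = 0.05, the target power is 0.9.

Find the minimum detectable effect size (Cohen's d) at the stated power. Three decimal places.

d ≈ 0.569

Need Φ(δ − 1.960) = 0.9, so δ = 1.960 + 1.282 = 3.242.
(The second rejection-region term Φ(−δ − z_{α/2}) is negligible and dropped.)
δ = d·√(n/2) ⇒ d = δ/√(n/2) = 3.242/√(65/2) = 0.5686.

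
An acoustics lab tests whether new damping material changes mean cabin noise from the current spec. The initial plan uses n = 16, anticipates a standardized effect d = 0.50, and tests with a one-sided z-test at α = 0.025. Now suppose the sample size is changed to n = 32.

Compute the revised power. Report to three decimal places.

With n = 32: δ = d·√n = 0.50 × √32 = 2.8284. Critical value z_{0.025} = 1.960.
Revised power = Φ(δ − 1.960) = Φ(0.868) = 0.8074.

Power ≈ 0.807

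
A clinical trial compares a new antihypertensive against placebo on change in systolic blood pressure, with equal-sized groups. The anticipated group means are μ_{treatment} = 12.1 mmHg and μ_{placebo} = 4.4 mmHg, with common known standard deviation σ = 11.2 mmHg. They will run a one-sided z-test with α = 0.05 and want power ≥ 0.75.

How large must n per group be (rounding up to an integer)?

Standardized effect: d = |μ_{treatment} − μ_{placebo}| / σ = |12.1 − 4.4| / 11.2 = 0.6875
Set Φ(δ − 1.645) = 0.75; then δ − 1.645 = Φ⁻¹(0.75) = 0.674, giving δ = 2.319.
δ = d·√(n/2) ⇒ n = 2(δ/d)² = 2 × (2.319 / 0.6875)² = 22.76.
Rounding up, n = 23 per group.

n = 23 per group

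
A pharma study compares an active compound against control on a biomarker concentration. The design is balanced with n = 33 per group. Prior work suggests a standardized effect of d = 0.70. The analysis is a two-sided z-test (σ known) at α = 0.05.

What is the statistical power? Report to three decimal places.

Noncentrality parameter: δ = d·√(n/2) = 0.70 × √(33/2) = 2.8434
Critical value for a two-sided test at α = 0.05: z_{α/2} = 1.960.
Power = Φ(δ − 1.960) + Φ(−δ − 1.960) = Φ(0.883) + Φ(-4.803) = 0.8115 + 0.0000 = 0.8115.

Power ≈ 0.812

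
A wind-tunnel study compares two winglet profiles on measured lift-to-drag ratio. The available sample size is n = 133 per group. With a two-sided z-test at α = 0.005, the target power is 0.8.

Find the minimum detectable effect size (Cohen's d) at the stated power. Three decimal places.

Need Φ(δ − 2.807) = 0.8, so δ = 2.807 + 0.842 = 3.649.
(The second rejection-region term Φ(−δ − z_{α/2}) is negligible and dropped.)
δ = d·√(n/2) ⇒ d = δ/√(n/2) = 3.649/√(133/2) = 0.4474.

d ≈ 0.447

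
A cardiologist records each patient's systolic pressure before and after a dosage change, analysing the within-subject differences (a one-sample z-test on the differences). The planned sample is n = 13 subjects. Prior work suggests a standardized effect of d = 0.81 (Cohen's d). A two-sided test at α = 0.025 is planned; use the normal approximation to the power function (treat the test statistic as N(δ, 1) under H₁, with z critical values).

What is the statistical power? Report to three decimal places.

Noncentrality parameter: δ = d·√n = 0.81 × √13 = 2.9205
Two-sided α = 0.025 → critical value z_{0.0125} = 2.241.
Power = Φ(δ − 2.241) + Φ(−δ − 2.241) = Φ(0.679) + Φ(-5.162) = 0.7515 + 0.0000 = 0.7515.

Power ≈ 0.751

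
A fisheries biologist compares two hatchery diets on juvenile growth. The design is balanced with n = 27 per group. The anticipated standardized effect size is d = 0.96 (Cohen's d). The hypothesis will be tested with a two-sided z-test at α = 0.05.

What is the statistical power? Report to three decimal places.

Power ≈ 0.941

Noncentrality parameter: λ = d·√(n/2) = 0.96 × √(27/2) = 3.5273
Two-sided α = 0.05 → critical value z_{0.025} = 1.960.
Power = Φ(λ − 1.960) + Φ(−λ − 1.960) = Φ(1.567) + Φ(-5.487) = 0.9415 + 0.0000 = 0.9415.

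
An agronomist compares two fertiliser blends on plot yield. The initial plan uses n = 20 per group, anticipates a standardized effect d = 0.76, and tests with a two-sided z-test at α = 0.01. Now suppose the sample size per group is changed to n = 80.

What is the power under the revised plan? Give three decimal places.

With n = 80 per group: δ = d·√(n/2) = 0.76 × √(80/2) = 4.8067. Critical value z_{0.005} = 2.576.
Revised power = Φ(δ − 2.576) + Φ(−δ − 2.576) = Φ(2.231) + Φ(-7.382) = 0.9872 + 0.0000 = 0.9872.

Power ≈ 0.987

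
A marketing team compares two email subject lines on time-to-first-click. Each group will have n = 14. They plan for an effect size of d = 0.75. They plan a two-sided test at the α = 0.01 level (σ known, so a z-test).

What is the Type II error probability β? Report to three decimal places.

β ≈ 0.723

Noncentrality parameter: δ = d·√(n/2) = 0.75 × √(14/2) = 1.9843
Two-sided α = 0.01 → critical value z_{0.005} = 2.576.
Power = Φ(δ − 2.576) + Φ(−δ − 2.576) = Φ(-0.592) + Φ(-4.560) = 0.2771 + 0.0000 = 0.2771.
Type II error: β = 1 − power = 1 − 0.2771 = 0.7229.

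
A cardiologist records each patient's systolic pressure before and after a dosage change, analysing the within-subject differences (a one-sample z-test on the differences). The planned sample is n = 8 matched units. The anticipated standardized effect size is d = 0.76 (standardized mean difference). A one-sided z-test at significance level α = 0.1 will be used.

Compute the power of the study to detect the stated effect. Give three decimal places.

Power ≈ 0.807

Noncentrality parameter: δ = d·√n = 0.76 × √8 = 2.1496
One-sided α = 0.1 → critical value z_{0.1} = 1.282.
Power = P(Z > 1.282 − δ) = Φ(0.868) = 0.8073.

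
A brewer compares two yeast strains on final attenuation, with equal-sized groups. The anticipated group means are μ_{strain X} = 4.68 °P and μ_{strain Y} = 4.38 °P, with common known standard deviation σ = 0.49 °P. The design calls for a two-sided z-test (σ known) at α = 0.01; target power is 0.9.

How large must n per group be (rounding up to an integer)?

n = 80 per group

Standardized effect: d = |μ_{strain X} − μ_{strain Y}| / σ = |4.68 − 4.38| / 0.49 = 0.6122
Set Φ(δ − 2.576) = 0.9; then δ − 2.576 = Φ⁻¹(0.9) = 1.282, giving δ = 3.857.
(For δ > 0 the lower-tail rejection region contributes negligibly to power, so the one-term inversion is standard.)
δ = d·√(n/2) ⇒ n = 2(δ/d)² = 2 × (3.857 / 0.6122)² = 79.39.
Rounding up, n = 80 per group.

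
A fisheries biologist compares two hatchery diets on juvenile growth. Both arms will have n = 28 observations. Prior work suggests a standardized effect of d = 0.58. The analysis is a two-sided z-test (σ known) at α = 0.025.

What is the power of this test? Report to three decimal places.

Power ≈ 0.472

Noncentrality parameter: δ = d·√(n/2) = 0.58 × √(28/2) = 2.1702
Critical value for a two-sided test at α = 0.025: z_{α/2} = 2.241.
Power = Φ(δ − 2.241) + Φ(−δ − 2.241) = Φ(-0.071) + Φ(-4.412) = 0.4716 + 0.0000 = 0.4716.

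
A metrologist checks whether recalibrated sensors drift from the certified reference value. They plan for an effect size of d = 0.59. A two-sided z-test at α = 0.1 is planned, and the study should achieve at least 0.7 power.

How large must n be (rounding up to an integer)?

Set Φ(δ − 1.645) = 0.7; then δ − 1.645 = Φ⁻¹(0.7) = 0.524, giving δ = 2.169.
(For δ > 0 the lower-tail rejection region contributes negligibly to power, so the one-term inversion is standard.)
δ = d·√n ⇒ n = (δ/d)² = (2.169 / 0.59)² = 13.52.
Rounding up, n = 14.

n = 14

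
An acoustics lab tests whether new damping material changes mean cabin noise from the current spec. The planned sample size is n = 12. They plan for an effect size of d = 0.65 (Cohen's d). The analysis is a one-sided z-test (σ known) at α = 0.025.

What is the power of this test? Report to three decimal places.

Noncentrality parameter: δ = d·√n = 0.65 × √12 = 2.2517
One-sided α = 0.025 → critical value z_{0.025} = 1.960.
Power = P(Z > 1.960 − δ) = Φ(0.292) = 0.6147.

Power ≈ 0.615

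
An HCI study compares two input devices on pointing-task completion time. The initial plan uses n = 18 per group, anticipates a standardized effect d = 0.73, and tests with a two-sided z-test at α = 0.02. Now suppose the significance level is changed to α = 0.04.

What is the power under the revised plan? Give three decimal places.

Power ≈ 0.554

δ = d·√(n/2) = 0.73 × √(18/2) = 2.1900 (unchanged). New critical value: z_{0.02} = 2.054.
Revised power = Φ(δ − 2.054) + Φ(−δ − 2.054) = Φ(0.136) + Φ(-4.244) = 0.5542 + 0.0000 = 0.5542.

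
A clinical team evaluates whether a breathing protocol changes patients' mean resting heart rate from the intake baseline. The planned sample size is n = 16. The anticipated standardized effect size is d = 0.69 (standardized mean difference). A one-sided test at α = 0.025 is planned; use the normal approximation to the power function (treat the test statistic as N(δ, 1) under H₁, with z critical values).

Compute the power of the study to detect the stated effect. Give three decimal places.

Power ≈ 0.788

Noncentrality parameter: δ = d·√n = 0.69 × √16 = 2.7600
One-sided α = 0.025 → critical value z_{0.025} = 1.960.
Power = P(Z > 1.960 − δ) = Φ(0.800) = 0.7882.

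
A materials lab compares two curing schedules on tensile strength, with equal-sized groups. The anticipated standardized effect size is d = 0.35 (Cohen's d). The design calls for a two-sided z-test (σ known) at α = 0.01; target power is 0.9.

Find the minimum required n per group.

Set Φ(δ − 2.576) = 0.9; then δ − 2.576 = Φ⁻¹(0.9) = 1.282, giving δ = 3.857.
(The Φ(−δ − z_{α/2}) term is vanishingly small for δ > 0 and is dropped in the standard sample-size formula.)
δ = d·√(n/2) ⇒ n = 2(δ/d)² = 2 × (3.857 / 0.35)² = 242.93.
Rounding up, n = 243 per group.

n = 243 per group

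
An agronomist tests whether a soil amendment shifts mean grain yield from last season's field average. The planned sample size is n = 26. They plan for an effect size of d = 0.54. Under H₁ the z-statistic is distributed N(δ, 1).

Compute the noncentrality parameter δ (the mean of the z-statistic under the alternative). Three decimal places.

δ ≈ 2.753

δ = d·√n = 0.54 × √26 = 2.7535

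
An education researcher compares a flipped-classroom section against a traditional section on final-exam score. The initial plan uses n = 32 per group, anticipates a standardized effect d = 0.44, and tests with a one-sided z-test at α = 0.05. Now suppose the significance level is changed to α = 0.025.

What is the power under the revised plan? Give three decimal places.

δ = d·√(n/2) = 0.44 × √(32/2) = 1.7600 (unchanged). New critical value: z_{0.025} = 1.960.
Revised power = P(Z > 1.960 − δ) = Φ(-0.200) = 0.4208.

Power ≈ 0.421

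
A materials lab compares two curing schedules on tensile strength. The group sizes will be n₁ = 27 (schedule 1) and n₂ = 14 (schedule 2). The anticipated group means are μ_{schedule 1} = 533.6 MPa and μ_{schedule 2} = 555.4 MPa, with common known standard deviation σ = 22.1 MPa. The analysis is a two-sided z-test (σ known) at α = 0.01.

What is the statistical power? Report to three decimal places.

Power ≈ 0.663

Standardized effect: d = |μ_{schedule 1} − μ_{schedule 2}| / σ = |533.6 − 555.4| / 22.1 = 0.9864
Noncentrality parameter: δ = d / √(1/n₁ + 1/n₂) = 0.9864 / √(1/27 + 1/14) = 2.9951
Critical value for a two-sided test at α = 0.01: z_{α/2} = 2.576.
Power = Φ(δ − 2.576) + Φ(−δ − 2.576) = Φ(0.419) + Φ(-5.571) = 0.6625 + 0.0000 = 0.6625.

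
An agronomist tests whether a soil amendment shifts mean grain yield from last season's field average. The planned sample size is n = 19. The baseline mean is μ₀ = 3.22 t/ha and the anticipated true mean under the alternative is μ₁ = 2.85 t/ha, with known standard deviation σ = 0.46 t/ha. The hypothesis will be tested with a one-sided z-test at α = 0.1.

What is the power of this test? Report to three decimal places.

Standardized effect: d = |μ₁ − μ₀| / σ = |2.85 − 3.22| / 0.46 = 0.8043
Noncentrality parameter: δ = d·√n = 0.8043 × √19 = 3.5061
Critical value for a one-sided test at α = 0.1: z_α = 1.282.
Power = Φ(δ − 1.282) = Φ(2.225) = 0.9869.

Power ≈ 0.987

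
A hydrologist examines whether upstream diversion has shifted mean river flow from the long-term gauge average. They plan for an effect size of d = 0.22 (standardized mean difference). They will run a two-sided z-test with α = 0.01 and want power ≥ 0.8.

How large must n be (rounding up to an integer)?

Set Φ(δ − 2.576) = 0.8; then δ − 2.576 = Φ⁻¹(0.8) = 0.842, giving δ = 3.417.
(The Φ(−δ − z_{α/2}) term is vanishingly small for δ > 0 and is dropped in the standard sample-size formula.)
δ = d·√n ⇒ n = (δ/d)² = (3.417 / 0.22)² = 241.30.
Rounding up, n = 242.

n = 242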